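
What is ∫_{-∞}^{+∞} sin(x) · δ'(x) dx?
-1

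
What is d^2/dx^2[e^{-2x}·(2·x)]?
8 \left(x - 1\right) e^{- 2 x}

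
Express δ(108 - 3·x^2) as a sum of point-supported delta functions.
\frac{\delta(x - 6) + \delta(x + 6)}{36}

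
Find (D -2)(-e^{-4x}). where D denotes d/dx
6 e^{- 4 x}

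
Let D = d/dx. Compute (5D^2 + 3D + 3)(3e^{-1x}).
15 e^{- x}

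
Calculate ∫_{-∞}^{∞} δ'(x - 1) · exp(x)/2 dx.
- \frac{e}{2}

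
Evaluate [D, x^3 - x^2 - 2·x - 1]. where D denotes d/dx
3 x^{2} - 2 x - 2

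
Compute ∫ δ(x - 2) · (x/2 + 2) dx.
3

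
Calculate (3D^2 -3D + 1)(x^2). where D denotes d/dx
x^{2} - 6 x + 6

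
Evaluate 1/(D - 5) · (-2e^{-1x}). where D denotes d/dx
\frac{e^{- x}}{3}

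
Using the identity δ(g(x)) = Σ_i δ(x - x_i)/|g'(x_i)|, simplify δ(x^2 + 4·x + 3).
\frac{\delta(x + 1) + \delta(x + 3)}{2}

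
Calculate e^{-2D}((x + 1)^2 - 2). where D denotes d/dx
x^{2} - 2 x - 1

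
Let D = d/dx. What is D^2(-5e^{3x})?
- 45 e^{3 x}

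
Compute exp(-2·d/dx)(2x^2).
2 x^{2} - 8 x + 8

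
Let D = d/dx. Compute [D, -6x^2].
- 12 x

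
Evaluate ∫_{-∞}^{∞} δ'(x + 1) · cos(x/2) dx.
- \frac{\sin{\left(\frac{1}{2} \right)}}{2}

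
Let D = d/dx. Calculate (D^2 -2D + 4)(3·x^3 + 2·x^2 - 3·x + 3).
12 x^{3} - 10 x^{2} - 2 x + 22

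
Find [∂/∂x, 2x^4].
8 x^{3}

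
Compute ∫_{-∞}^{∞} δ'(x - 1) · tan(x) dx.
- \tan^{2}{\left(1 \right)} - 1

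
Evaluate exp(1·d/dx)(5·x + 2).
5 x + 7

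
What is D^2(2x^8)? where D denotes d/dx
112 x^{6}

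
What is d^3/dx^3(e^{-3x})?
- 27 e^{- 3 x}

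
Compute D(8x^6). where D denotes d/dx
48 x^{5}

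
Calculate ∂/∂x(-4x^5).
- 20 x^{4}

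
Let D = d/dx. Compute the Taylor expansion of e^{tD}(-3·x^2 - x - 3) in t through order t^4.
- 3 t^{2} - t \left(6 x + 1\right) - 3 x^{2} - x - 3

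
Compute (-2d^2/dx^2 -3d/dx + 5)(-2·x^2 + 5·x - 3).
- 10 x^{2} + 37 x - 22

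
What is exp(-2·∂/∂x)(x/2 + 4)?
\frac{x}{2} + 3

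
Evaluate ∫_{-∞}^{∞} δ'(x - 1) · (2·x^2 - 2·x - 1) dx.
-2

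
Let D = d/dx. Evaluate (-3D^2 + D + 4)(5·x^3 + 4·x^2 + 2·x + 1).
20 x^{3} + 31 x^{2} - 74 x - 18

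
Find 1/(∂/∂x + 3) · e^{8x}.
\frac{e^{8 x}}{11}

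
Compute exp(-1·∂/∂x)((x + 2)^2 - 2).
x^{2} + 2 x - 1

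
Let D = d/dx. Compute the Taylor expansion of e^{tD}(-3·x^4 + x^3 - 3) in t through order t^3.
- t^{3} \left(12 x - 1\right) - 3 t^{2} x \left(6 x - 1\right) - 3 t x^{2} \left(4 x - 1\right) - 3 x^{4} + x^{3} - 3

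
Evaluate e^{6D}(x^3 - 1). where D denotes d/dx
x^{3} + 18 x^{2} + 108 x + 215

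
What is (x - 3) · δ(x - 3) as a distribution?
0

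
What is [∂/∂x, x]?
1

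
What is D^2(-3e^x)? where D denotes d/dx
- 3 e^{x}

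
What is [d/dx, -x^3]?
- 3 x^{2}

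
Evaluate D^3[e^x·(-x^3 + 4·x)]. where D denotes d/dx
\left(- x^{3} - 9 x^{2} - 14 x + 6\right) e^{x}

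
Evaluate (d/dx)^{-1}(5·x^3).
\frac{5 x^{4}}{4}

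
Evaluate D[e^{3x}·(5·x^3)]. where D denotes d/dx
15 x^{2} \left(x + 1\right) e^{3 x}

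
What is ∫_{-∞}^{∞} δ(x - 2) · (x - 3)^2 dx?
1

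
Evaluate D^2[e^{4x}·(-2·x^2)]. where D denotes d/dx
\left(- 32 x^{2} - 32 x - 4\right) e^{4 x}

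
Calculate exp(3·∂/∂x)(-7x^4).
- 7 x^{4} - 84 x^{3} - 378 x^{2} - 756 x - 567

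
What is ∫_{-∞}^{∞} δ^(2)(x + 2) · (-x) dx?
0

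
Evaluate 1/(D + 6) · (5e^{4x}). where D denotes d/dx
\frac{e^{4 x}}{2}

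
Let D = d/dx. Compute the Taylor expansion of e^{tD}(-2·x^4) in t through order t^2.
2 x^{2} \left(- 6 t^{2} - 4 t x - x^{2}\right)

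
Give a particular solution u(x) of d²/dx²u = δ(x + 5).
\frac{|x + 5|}{2}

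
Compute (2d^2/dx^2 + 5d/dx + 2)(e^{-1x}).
- e^{- x}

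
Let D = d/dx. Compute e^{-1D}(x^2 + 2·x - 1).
x^{2} - 2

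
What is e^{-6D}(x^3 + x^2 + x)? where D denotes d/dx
x^{3} - 17 x^{2} + 97 x - 186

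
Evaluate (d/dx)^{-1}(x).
\frac{x^{2}}{2}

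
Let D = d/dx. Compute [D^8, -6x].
-48D^{7}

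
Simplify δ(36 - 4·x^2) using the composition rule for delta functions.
\frac{\delta(x - 3) + \delta(x + 3)}{24}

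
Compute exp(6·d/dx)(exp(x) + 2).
e^{x + 6} + 2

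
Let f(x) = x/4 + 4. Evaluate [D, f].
\frac{1}{4}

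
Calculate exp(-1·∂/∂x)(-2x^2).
- 2 x^{2} + 4 x - 2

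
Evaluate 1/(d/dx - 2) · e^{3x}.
e^{3 x}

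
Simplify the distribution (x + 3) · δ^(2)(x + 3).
-2\delta'(x + 3)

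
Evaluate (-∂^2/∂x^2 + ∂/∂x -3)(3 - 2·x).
6 x - 11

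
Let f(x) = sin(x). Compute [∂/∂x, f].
\cos{\left(x \right)}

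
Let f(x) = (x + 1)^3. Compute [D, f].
3 \left(x + 1\right)^{2}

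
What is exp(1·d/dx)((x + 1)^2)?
x^{2} + 4 x + 4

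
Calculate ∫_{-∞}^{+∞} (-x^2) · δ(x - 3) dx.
-9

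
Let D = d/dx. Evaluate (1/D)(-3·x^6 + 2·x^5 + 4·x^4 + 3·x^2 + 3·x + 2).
- \frac{3 x^{7}}{7} + \frac{x^{6}}{3} + \frac{4 x^{5}}{5} + x^{3} + \frac{3 x^{2}}{2} + 2 x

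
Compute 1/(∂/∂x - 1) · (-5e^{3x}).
- \frac{5 e^{3 x}}{2}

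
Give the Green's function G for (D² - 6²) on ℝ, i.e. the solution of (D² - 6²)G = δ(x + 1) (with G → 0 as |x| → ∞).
-\frac{e^{-6|x + 1|}}{12}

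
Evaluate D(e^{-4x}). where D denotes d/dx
- 4 e^{- 4 x}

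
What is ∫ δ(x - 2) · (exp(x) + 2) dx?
2 + e^{2}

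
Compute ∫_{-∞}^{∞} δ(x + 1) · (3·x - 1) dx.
-4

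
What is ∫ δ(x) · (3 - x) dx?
3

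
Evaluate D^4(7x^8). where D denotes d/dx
11760 x^{4}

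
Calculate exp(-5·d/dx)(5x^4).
5 x^{4} - 100 x^{3} + 750 x^{2} - 2500 x + 3125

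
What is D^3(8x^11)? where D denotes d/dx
7920 x^{8}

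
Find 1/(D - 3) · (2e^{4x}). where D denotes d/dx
2 e^{4 x}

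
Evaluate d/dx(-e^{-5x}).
5 e^{- 5 x}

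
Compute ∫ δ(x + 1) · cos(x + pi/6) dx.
\sin{\left(1 + \frac{\pi}{3} \right)}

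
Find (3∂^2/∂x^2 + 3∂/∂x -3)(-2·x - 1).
6 x - 3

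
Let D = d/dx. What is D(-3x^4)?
- 12 x^{3}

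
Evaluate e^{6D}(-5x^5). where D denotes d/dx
- 5 x^{5} - 150 x^{4} - 1800 x^{3} - 10800 x^{2} - 32400 x - 38880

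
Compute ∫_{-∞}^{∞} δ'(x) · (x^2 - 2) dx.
0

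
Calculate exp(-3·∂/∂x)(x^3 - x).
x^{3} - 9 x^{2} + 26 x - 24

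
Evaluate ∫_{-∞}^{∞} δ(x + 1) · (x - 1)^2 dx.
4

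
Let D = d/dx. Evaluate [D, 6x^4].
24 x^{3}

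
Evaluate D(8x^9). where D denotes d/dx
72 x^{8}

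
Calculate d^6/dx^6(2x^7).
10080 x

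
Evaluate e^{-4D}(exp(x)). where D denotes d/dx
e^{x - 4}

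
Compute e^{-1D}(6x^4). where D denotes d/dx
6 x^{4} - 24 x^{3} + 36 x^{2} - 24 x + 6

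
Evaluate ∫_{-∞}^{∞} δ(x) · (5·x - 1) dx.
-1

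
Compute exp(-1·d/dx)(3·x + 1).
3 x - 2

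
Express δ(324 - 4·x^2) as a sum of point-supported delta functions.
\frac{\delta(x - 9) + \delta(x + 9)}{72}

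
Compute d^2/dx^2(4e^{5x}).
100 e^{5 x}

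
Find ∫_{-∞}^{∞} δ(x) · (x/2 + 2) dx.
2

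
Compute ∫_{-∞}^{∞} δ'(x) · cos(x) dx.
0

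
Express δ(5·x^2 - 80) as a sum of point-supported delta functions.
\frac{\delta(x - 4) + \delta(x + 4)}{40}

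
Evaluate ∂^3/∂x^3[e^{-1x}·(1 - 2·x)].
\left(2 x - 7\right) e^{- x}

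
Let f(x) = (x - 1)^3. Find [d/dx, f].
3 \left(x - 1\right)^{2}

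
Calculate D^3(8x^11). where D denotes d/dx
7920 x^{8}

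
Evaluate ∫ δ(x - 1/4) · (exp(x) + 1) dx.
1 + e^{\frac{1}{4}}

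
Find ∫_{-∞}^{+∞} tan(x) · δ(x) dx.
0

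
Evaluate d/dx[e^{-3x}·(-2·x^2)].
2 x \left(3 x - 2\right) e^{- 3 x}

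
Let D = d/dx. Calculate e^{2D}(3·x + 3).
3 x + 9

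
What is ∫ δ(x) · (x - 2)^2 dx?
4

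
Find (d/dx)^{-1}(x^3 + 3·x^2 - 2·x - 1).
\frac{x^{4}}{4} + x^{3} - x^{2} - x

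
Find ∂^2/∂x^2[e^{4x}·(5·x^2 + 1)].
\left(80 x^{2} + 80 x + 26\right) e^{4 x}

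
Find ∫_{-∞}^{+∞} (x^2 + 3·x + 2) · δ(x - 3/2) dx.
\frac{35}{4}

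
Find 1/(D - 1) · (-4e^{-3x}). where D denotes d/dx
e^{- 3 x}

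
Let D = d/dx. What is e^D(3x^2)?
3 x^{2} + 6 x + 3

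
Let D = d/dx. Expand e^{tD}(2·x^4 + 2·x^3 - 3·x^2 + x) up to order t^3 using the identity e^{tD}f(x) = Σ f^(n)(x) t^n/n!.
t^{3} \left(8 x + 2\right) + t^{2} \left(12 x^{2} + 6 x - 3\right) + t \left(8 x^{3} + 6 x^{2} - 6 x + 1\right) + 2 x^{4} + 2 x^{3} - 3 x^{2} + x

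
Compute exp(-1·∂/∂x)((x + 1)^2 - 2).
x^{2} - 2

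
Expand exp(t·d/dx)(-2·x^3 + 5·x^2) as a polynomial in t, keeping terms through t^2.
t^{2} \left(5 - 6 x\right) - 2 t x \left(3 x - 5\right) - 2 x^{3} + 5 x^{2}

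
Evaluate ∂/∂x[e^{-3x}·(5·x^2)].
5 x \left(2 - 3 x\right) e^{- 3 x}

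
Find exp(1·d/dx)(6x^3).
6 x^{3} + 18 x^{2} + 18 x + 6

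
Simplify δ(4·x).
\frac{\delta(x)}{4}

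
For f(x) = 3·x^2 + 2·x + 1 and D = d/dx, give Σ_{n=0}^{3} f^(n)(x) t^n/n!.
3 t^{2} + 2 t \left(3 x + 1\right) + 3 x^{2} + 2 x + 1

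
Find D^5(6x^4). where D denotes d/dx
0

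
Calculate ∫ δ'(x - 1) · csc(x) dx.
\cot{\left(1 \right)} \csc{\left(1 \right)}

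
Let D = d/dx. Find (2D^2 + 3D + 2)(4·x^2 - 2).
8 x^{2} + 24 x + 12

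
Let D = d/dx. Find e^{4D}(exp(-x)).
e^{- x - 4}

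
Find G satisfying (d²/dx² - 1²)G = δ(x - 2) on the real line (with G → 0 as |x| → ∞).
-\frac{e^{-|x - 2|}}{2}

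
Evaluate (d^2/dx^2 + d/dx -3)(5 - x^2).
3 x^{2} - 2 x - 17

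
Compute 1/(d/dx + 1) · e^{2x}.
\frac{e^{2 x}}{3}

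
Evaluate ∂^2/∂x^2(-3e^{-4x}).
- 48 e^{- 4 x}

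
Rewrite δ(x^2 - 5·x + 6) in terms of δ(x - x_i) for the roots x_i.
\frac{\delta(x - 2) + \delta(x - 3)}{1}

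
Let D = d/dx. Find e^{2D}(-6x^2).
- 6 x^{2} - 24 x - 24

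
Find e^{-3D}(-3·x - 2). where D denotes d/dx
7 - 3 x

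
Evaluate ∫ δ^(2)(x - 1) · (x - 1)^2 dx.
2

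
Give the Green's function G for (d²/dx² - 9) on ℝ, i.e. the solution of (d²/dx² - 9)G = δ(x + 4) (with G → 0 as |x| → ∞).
-\frac{e^{-3|x + 4|}}{6}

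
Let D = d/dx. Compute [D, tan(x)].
\frac{1}{\cos^{2}{\left(x \right)}}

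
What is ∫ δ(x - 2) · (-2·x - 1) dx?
-5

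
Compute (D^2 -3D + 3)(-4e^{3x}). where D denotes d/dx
- 12 e^{3 x}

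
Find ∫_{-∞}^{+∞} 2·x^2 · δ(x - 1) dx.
2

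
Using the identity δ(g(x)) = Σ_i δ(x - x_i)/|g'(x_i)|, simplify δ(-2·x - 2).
\frac{\delta(x + 1)}{2}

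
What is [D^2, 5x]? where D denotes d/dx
10D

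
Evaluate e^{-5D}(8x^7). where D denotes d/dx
8 x^{7} - 280 x^{6} + 4200 x^{5} - 35000 x^{4} + 175000 x^{3} - 525000 x^{2} + 875000 x - 625000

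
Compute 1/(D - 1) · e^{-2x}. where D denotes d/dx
- \frac{e^{- 2 x}}{3}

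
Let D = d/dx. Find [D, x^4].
4 x^{3}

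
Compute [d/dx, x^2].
2 x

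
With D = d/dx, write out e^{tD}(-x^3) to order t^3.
- t^{3} - 3 t^{2} x - 3 t x^{2} - x^{3}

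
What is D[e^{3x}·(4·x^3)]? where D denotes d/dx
12 x^{2} \left(x + 1\right) e^{3 x}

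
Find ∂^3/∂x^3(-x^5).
- 60 x^{2}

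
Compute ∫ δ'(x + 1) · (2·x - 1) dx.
-2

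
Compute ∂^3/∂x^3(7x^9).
3528 x^{6}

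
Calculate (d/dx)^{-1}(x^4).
\frac{x^{5}}{5}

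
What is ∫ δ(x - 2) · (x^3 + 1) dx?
9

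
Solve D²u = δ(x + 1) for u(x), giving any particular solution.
\frac{|x + 1|}{2}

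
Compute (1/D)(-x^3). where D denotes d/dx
- \frac{x^{4}}{4}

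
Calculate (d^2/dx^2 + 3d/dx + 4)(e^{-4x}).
8 e^{- 4 x}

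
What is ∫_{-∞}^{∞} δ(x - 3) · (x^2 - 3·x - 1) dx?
-1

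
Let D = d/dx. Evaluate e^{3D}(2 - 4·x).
- 4 x - 10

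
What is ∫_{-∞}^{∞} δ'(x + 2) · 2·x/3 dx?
- \frac{2}{3}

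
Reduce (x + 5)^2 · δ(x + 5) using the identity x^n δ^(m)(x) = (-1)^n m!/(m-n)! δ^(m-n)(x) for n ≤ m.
0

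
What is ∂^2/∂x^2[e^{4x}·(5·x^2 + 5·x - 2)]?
\left(80 x^{2} + 160 x + 18\right) e^{4 x}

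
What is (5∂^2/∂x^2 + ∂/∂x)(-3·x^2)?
- 6 x - 30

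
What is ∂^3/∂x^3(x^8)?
336 x^{5}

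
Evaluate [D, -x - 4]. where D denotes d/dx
-1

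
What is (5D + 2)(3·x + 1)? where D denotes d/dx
6 x + 17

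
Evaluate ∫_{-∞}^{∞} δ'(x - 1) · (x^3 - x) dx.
-2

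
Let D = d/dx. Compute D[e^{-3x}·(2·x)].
2 \left(1 - 3 x\right) e^{- 3 x}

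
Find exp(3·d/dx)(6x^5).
6 x^{5} + 90 x^{4} + 540 x^{3} + 1620 x^{2} + 2430 x + 1458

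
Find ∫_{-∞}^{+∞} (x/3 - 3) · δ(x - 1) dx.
- \frac{8}{3}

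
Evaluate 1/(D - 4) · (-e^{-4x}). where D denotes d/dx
\frac{e^{- 4 x}}{8}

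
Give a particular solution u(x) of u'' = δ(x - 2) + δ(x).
\frac{|x - 2|}{2} + \frac{|x|}{2}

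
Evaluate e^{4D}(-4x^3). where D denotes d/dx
- 4 x^{3} - 48 x^{2} - 192 x - 256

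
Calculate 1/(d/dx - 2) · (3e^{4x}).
\frac{3 e^{4 x}}{2}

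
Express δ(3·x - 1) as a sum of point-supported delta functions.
\frac{\delta(x - 1/3)}{3}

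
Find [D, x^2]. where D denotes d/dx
2 x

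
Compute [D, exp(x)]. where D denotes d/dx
e^{x}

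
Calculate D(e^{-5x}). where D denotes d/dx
- 5 e^{- 5 x}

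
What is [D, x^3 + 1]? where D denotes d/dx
3 x^{2}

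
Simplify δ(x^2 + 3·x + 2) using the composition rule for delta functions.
\frac{\delta(x + 1) + \delta(x + 2)}{1}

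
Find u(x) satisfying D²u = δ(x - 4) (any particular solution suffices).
\frac{|x - 4|}{2}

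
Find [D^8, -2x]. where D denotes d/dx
-16D^{7}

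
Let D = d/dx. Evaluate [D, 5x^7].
35 x^{6}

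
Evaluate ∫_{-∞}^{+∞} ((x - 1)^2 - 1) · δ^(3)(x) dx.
0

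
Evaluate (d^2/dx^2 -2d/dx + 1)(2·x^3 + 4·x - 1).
2 x^{3} - 12 x^{2} + 16 x - 9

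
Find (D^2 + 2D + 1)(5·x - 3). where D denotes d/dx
5 x + 7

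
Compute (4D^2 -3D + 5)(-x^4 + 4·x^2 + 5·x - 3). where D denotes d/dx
- 5 x^{4} + 12 x^{3} - 28 x^{2} + x + 2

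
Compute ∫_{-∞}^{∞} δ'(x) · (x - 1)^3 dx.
-3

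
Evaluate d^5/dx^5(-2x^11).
- 110880 x^{6}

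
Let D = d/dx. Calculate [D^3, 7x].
21D^{2}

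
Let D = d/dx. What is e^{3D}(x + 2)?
x + 5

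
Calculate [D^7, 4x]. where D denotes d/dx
28D^{6}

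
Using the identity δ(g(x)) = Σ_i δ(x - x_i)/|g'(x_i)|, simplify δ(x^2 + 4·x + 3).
\frac{\delta(x + 3) + \delta(x + 1)}{2}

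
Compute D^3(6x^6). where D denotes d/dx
720 x^{3}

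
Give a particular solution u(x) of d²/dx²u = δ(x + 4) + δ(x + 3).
\frac{|x + 4|}{2} + \frac{|x + 3|}{2}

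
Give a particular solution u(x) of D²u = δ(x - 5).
\frac{|x - 5|}{2}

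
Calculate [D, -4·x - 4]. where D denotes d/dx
-4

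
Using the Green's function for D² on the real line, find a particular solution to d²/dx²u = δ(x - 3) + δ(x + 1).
\frac{|x - 3|}{2} + \frac{|x + 1|}{2}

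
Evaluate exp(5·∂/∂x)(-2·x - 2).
- 2 x - 12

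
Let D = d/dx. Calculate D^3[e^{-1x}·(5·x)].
5 \left(3 - x\right) e^{- x}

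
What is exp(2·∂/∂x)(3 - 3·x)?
- 3 x - 3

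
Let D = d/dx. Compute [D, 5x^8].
40 x^{7}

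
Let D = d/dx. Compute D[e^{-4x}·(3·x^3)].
x^{2} \left(9 - 12 x\right) e^{- 4 x}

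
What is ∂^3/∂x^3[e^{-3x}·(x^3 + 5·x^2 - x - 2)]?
3 \left(- 9 x^{3} - 18 x^{2} + 81 x - 19\right) e^{- 3 x}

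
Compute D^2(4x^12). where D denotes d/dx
528 x^{10}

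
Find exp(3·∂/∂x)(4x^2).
4 x^{2} + 24 x + 36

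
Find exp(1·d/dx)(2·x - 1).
2 x + 1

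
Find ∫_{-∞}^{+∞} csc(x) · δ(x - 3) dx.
\csc{\left(3 \right)}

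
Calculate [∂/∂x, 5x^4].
20 x^{3}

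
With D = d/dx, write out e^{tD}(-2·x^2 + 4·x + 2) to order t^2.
- 2 t^{2} - 4 t \left(x - 1\right) - 2 x^{2} + 4 x + 2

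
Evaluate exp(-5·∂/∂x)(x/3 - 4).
\frac{x}{3} - \frac{17}{3}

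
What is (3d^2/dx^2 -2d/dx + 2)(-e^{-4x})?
- 58 e^{- 4 x}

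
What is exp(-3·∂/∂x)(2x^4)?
2 x^{4} - 24 x^{3} + 108 x^{2} - 216 x + 162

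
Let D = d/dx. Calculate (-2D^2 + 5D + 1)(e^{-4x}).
- 51 e^{- 4 x}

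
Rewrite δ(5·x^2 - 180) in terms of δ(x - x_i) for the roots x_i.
\frac{\delta(x - 6) + \delta(x + 6)}{60}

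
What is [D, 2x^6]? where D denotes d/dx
12 x^{5}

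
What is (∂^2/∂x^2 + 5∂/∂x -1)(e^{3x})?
23 e^{3 x}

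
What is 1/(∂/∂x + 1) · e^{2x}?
\frac{e^{2 x}}{3}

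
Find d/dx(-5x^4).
- 20 x^{3}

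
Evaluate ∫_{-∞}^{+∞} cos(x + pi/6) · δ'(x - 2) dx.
\sin{\left(\frac{\pi}{6} + 2 \right)}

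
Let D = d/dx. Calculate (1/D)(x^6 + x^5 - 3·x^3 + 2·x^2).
\frac{x^{7}}{7} + \frac{x^{6}}{6} - \frac{3 x^{4}}{4} + \frac{2 x^{3}}{3}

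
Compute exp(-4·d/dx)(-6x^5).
- 6 x^{5} + 120 x^{4} - 960 x^{3} + 3840 x^{2} - 7680 x + 6144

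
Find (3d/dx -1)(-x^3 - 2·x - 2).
x^{3} - 9 x^{2} + 2 x - 4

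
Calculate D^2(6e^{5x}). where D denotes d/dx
150 e^{5 x}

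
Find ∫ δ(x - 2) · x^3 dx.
8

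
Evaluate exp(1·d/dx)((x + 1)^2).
x^{2} + 4 x + 4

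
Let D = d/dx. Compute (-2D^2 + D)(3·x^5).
15 x^{3} \left(x - 8\right)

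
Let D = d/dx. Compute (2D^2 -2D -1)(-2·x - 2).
2 x + 6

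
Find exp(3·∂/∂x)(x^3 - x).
x^{3} + 9 x^{2} + 26 x + 24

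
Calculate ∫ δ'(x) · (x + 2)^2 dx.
-4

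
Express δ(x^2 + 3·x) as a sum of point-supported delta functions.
\frac{\delta(x + 3) + \delta(x)}{3}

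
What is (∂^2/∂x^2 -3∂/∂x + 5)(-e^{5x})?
- 15 e^{5 x}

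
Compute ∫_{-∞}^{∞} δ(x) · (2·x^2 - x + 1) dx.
1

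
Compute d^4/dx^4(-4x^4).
-96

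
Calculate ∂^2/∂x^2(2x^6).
60 x^{4}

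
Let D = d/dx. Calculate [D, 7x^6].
42 x^{5}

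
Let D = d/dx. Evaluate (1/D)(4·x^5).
\frac{2 x^{6}}{3}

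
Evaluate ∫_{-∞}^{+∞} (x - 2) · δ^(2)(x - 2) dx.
0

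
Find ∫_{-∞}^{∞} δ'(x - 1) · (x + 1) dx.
-1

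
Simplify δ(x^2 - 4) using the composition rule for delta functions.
\frac{\delta(x + 2) + \delta(x - 2)}{4}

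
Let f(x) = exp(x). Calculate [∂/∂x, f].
e^{x}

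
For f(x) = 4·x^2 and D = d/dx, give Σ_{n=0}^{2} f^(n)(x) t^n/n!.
4 t^{2} + 8 t x + 4 x^{2}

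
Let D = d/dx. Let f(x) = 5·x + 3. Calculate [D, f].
5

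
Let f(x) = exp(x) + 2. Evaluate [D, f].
e^{x}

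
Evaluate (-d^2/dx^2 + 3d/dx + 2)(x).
2 x + 3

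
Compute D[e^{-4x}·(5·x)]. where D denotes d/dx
5 \left(1 - 4 x\right) e^{- 4 x}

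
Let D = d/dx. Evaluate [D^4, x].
4D^{3}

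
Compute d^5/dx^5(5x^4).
0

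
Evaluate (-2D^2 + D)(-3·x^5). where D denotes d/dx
15 x^{3} \left(8 - x\right)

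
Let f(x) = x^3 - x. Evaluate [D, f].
3 x^{2} - 1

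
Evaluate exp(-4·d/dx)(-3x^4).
- 3 x^{4} + 48 x^{3} - 288 x^{2} + 768 x - 768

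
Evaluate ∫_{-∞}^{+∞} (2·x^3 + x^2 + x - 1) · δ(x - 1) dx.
3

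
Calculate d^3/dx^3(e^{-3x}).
- 27 e^{- 3 x}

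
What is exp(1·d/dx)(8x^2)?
8 x^{2} + 16 x + 8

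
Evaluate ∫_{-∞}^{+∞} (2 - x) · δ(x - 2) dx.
0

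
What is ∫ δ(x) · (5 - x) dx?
5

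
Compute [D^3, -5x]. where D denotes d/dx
-15D^{2}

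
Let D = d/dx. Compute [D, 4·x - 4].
4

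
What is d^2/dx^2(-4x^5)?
- 80 x^{3}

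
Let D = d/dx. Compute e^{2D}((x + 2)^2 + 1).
x^{2} + 8 x + 17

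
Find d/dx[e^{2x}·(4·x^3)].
x^{2} \left(8 x + 12\right) e^{2 x}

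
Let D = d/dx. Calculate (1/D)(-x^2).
- \frac{x^{3}}{3}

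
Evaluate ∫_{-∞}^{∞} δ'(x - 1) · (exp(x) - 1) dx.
- e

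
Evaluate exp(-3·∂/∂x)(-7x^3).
- 7 x^{3} + 63 x^{2} - 189 x + 189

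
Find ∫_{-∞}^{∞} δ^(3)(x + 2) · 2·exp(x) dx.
- \frac{2}{e^{2}}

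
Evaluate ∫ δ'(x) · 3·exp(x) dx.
-3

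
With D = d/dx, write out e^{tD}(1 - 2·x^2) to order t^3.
- 2 t^{2} - 4 t x - 2 x^{2} + 1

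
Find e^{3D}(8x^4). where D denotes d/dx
8 x^{4} + 96 x^{3} + 432 x^{2} + 864 x + 648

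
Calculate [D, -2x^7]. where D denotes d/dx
- 14 x^{6}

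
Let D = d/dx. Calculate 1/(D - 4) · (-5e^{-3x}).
\frac{5 e^{- 3 x}}{7}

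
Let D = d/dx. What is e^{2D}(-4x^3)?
- 4 x^{3} - 24 x^{2} - 48 x - 32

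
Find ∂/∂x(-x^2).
- 2 x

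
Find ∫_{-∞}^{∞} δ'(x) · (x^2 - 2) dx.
0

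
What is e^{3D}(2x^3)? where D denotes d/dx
2 x^{3} + 18 x^{2} + 54 x + 54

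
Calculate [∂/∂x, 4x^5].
20 x^{4}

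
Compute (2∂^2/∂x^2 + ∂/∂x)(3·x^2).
6 x + 12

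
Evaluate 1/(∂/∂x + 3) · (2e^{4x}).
\frac{2 e^{4 x}}{7}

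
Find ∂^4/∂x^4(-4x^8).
- 6720 x^{4}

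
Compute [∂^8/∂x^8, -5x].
-40\frac{d^{7}}{dx^{7}}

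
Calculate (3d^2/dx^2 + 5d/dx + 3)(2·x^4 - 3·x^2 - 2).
6 x^{4} + 40 x^{3} + 63 x^{2} - 30 x - 24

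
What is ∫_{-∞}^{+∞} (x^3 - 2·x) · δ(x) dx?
0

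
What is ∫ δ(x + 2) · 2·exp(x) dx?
\frac{2}{e^{2}}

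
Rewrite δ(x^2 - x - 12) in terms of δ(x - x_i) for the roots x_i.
\frac{\delta(x + 3) + \delta(x - 4)}{7}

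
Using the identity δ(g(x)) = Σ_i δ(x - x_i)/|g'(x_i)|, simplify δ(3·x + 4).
\frac{\delta(x + 4/3)}{3}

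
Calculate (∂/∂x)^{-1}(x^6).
\frac{x^{7}}{7}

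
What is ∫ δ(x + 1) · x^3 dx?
-1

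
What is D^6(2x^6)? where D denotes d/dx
1440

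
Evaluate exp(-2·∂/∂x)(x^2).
x^{2} - 4 x + 4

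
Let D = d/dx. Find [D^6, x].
6D^{5}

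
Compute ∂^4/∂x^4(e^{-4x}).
256 e^{- 4 x}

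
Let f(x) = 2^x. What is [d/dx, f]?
2^{x} \log{\left(2 \right)}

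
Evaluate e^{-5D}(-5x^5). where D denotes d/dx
- 5 x^{5} + 125 x^{4} - 1250 x^{3} + 6250 x^{2} - 15625 x + 15625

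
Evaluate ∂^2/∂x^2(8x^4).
96 x^{2}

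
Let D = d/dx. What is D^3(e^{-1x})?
- e^{- x}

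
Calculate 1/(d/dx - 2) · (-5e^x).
5 e^{x}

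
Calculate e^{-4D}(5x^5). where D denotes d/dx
5 x^{5} - 100 x^{4} + 800 x^{3} - 3200 x^{2} + 6400 x - 5120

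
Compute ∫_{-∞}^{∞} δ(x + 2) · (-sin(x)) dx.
\sin{\left(2 \right)}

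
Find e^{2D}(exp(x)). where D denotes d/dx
e^{x + 2}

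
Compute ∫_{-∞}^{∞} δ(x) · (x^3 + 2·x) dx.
0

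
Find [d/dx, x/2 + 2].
\frac{1}{2}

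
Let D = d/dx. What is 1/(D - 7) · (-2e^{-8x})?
\frac{2 e^{- 8 x}}{15}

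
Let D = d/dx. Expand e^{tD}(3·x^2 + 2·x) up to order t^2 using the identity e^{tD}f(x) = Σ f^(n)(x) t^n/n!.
3 t^{2} + 2 t \left(3 x + 1\right) + 3 x^{2} + 2 x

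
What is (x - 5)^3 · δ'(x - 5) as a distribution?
0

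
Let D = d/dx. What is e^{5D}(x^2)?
x^{2} + 10 x + 25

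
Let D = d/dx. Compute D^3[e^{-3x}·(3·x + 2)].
27 \left(1 - 3 x\right) e^{- 3 x}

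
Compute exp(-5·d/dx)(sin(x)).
\sin{\left(x - 5 \right)}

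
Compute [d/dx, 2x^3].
6 x^{2}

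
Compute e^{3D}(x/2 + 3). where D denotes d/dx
\frac{x}{2} + \frac{9}{2}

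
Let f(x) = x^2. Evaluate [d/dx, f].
2 x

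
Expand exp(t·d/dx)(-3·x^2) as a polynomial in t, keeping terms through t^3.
- 3 t^{2} - 6 t x - 3 x^{2}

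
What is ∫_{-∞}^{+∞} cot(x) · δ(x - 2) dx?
\cot{\left(2 \right)}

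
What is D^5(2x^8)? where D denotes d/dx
13440 x^{3}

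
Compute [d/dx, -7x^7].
- 49 x^{6}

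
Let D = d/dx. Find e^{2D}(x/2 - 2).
\frac{x}{2} - 1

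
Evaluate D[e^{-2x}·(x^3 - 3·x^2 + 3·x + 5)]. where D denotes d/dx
\left(- 2 x^{3} + 9 x^{2} - 12 x - 7\right) e^{- 2 x}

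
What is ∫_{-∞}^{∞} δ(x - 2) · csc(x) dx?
\csc{\left(2 \right)}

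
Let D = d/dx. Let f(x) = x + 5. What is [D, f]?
1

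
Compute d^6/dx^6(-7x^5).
0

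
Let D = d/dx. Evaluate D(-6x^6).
- 36 x^{5}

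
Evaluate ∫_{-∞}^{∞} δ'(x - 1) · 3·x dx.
-3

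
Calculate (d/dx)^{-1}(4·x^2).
\frac{4 x^{3}}{3}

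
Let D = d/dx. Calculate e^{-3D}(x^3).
x^{3} - 9 x^{2} + 27 x - 27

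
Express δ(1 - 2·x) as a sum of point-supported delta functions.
\frac{\delta(x - 1/2)}{2}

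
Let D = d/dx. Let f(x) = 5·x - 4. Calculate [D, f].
5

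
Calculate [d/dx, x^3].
3 x^{2}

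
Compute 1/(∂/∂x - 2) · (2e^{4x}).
e^{4 x}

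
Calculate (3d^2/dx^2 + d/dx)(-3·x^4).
12 x^{2} \left(- x - 9\right)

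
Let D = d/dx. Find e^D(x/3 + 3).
\frac{x}{3} + \frac{10}{3}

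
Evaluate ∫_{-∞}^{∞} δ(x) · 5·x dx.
0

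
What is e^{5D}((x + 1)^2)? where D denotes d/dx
x^{2} + 12 x + 36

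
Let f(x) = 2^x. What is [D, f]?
2^{x} \log{\left(2 \right)}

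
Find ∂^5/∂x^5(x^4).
0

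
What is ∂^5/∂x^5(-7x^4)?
0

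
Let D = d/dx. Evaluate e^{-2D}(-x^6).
- x^{6} + 12 x^{5} - 60 x^{4} + 160 x^{3} - 240 x^{2} + 192 x - 64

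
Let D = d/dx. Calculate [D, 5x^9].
45 x^{8}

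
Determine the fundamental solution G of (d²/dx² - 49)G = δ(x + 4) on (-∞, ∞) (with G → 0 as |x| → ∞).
-\frac{e^{-7|x + 4|}}{14}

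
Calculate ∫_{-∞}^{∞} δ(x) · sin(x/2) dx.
0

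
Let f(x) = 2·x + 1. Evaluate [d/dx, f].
2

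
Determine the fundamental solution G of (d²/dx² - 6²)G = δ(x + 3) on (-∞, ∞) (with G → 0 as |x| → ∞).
-\frac{e^{-6|x + 3|}}{12}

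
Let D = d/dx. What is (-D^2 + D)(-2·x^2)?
4 - 4 x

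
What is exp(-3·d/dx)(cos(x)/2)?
\frac{\cos{\left(x - 3 \right)}}{2}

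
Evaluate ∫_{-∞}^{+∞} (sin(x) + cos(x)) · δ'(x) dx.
-1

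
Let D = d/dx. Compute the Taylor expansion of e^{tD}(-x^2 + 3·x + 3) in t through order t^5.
- t^{2} - t \left(2 x - 3\right) - x^{2} + 3 x + 3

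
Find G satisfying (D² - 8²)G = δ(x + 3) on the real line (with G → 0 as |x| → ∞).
-\frac{e^{-8|x + 3|}}{16}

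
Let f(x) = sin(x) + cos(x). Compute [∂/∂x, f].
- \sin{\left(x \right)} + \cos{\left(x \right)}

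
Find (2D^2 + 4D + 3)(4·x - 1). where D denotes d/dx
12 x + 13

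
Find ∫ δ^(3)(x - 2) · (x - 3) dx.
0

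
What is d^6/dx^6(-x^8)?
- 20160 x^{2}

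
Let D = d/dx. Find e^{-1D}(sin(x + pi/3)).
\sin{\left(x - 1 + \frac{\pi}{3} \right)}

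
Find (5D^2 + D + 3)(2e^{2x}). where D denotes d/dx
50 e^{2 x}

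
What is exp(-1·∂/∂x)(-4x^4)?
- 4 x^{4} + 16 x^{3} - 24 x^{2} + 16 x - 4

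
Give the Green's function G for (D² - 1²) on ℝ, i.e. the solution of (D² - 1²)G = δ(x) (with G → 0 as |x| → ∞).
-\frac{e^{-|x|}}{2}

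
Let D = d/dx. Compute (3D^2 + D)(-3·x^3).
9 x \left(- x - 6\right)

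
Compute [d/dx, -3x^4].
- 12 x^{3}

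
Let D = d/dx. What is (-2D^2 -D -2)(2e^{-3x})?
- 34 e^{- 3 x}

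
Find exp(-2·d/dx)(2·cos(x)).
2 \cos{\left(x - 2 \right)}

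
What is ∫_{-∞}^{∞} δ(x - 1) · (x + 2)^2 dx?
9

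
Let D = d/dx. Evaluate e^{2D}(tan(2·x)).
\tan{\left(2 x + 4 \right)}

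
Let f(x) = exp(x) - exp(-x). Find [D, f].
2 \cosh{\left(x \right)}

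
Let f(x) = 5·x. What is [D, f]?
5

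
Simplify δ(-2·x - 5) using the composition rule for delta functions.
\frac{\delta(x + 5/2)}{2}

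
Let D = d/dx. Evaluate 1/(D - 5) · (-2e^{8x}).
- \frac{2 e^{8 x}}{3}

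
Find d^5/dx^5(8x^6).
5760 x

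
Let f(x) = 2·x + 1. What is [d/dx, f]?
2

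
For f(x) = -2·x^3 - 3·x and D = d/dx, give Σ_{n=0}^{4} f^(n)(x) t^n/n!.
- 2 t^{3} - 6 t^{2} x - 3 t \left(2 x^{2} + 1\right) - 2 x^{3} - 3 x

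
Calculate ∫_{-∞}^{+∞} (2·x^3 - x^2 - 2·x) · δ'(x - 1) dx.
-2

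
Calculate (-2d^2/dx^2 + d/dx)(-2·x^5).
10 x^{3} \left(8 - x\right)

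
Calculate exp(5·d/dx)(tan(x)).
\tan{\left(x + 5 \right)}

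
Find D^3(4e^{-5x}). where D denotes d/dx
- 500 e^{- 5 x}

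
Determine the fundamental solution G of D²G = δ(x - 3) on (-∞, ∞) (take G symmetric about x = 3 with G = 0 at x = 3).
\frac{|x - 3|}{2}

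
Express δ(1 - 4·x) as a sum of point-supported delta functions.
\frac{\delta(x - 1/4)}{4}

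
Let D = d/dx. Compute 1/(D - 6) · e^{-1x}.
- \frac{e^{- x}}{7}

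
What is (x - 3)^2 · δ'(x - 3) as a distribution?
0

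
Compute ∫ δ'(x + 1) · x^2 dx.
2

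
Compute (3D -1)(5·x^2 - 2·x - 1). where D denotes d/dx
- 5 x^{2} + 32 x - 5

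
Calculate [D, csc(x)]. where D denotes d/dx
- \cot{\left(x \right)} \csc{\left(x \right)}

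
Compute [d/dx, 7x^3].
21 x^{2}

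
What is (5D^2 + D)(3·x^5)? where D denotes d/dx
15 x^{3} \left(x + 20\right)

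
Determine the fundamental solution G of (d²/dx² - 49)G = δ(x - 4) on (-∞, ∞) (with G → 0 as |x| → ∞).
-\frac{e^{-7|x - 4|}}{14}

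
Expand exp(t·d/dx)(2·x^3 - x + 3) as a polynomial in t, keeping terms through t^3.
2 t^{3} + 6 t^{2} x + t \left(6 x^{2} - 1\right) + 2 x^{3} - x + 3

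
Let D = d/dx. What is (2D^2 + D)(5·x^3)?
15 x \left(x + 4\right)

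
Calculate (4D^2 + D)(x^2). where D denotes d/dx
2 x + 8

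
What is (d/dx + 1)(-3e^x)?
- 6 e^{x}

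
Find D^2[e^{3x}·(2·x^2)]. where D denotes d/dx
\left(18 x^{2} + 24 x + 4\right) e^{3 x}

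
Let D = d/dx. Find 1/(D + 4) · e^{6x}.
\frac{e^{6 x}}{10}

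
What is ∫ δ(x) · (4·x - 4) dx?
-4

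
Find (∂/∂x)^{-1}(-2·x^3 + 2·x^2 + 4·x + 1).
- \frac{x^{4}}{2} + \frac{2 x^{3}}{3} + 2 x^{2} + x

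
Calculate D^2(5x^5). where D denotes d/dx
100 x^{3}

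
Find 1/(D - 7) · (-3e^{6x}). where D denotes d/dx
3 e^{6 x}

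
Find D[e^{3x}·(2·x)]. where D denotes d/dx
\left(6 x + 2\right) e^{3 x}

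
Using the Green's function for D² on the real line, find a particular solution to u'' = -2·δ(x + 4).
-|x + 4|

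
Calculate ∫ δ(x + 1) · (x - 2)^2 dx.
9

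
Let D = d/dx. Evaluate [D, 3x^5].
15 x^{4}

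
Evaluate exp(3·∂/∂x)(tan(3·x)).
\tan{\left(3 x + 9 \right)}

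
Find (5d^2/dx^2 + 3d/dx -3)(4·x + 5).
- 12 x - 3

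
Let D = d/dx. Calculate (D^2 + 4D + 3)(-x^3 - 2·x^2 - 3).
- 3 x^{3} - 18 x^{2} - 22 x - 13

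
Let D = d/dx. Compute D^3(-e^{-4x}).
64 e^{- 4 x}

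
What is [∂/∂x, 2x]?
2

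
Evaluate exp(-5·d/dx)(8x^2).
8 x^{2} - 80 x + 200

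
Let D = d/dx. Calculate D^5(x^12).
95040 x^{7}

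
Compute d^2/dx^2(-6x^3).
- 36 x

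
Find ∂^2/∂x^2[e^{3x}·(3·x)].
\left(27 x + 18\right) e^{3 x}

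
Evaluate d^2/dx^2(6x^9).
432 x^{7}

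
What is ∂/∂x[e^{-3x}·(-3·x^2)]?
3 x \left(3 x - 2\right) e^{- 3 x}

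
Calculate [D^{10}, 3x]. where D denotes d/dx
30D^{9}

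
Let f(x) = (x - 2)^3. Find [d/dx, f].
3 \left(x - 2\right)^{2}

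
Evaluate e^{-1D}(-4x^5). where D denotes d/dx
- 4 x^{5} + 20 x^{4} - 40 x^{3} + 40 x^{2} - 20 x + 4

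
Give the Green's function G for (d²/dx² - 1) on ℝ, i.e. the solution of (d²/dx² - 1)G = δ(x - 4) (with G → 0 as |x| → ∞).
-\frac{e^{-|x - 4|}}{2}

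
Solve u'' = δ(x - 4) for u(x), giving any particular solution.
\frac{|x - 4|}{2}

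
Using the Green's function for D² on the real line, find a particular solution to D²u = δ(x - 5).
\frac{|x - 5|}{2}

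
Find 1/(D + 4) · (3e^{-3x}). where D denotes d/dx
3 e^{- 3 x}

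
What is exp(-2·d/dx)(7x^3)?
7 x^{3} - 42 x^{2} + 84 x - 56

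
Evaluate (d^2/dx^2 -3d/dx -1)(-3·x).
3 x + 9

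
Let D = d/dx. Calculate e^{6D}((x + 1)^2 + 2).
x^{2} + 14 x + 51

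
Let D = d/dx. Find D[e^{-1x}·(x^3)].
x^{2} \left(3 - x\right) e^{- x}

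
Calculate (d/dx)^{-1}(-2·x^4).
- \frac{2 x^{5}}{5}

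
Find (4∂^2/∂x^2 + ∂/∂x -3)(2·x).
2 - 6 x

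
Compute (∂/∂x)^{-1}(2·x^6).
\frac{2 x^{7}}{7}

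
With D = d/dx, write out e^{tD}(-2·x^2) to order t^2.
- 2 t^{2} - 4 t x - 2 x^{2}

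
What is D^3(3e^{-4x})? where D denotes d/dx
- 192 e^{- 4 x}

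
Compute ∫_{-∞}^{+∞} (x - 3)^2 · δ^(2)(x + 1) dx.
2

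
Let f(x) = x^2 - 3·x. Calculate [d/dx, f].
2 x - 3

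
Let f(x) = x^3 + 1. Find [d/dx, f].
3 x^{2}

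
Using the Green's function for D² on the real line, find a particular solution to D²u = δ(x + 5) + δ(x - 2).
\frac{|x + 5|}{2} + \frac{|x - 2|}{2}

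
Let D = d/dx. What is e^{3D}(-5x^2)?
- 5 x^{2} - 30 x - 45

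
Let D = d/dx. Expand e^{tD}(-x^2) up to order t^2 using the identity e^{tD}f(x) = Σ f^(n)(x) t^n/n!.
- t^{2} - 2 t x - x^{2}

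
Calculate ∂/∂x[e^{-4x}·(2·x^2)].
4 x \left(1 - 2 x\right) e^{- 4 x}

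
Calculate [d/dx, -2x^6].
- 12 x^{5}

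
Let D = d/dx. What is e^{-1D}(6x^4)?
6 x^{4} - 24 x^{3} + 36 x^{2} - 24 x + 6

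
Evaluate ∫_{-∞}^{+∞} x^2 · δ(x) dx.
0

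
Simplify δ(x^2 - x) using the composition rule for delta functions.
\frac{\delta(x - 1) + \delta(x)}{1}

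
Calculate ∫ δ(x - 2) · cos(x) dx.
\cos{\left(2 \right)}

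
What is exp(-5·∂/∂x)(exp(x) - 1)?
e^{x - 5} - 1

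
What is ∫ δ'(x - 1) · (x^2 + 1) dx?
-2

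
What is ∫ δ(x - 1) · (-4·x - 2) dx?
-6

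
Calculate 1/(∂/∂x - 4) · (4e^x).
- \frac{4 e^{x}}{3}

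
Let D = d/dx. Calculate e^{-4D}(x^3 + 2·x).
x^{3} - 12 x^{2} + 50 x - 72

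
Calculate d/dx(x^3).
3 x^{2}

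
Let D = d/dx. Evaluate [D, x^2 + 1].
2 x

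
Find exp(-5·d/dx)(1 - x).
6 - x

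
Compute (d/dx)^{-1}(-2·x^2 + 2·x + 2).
- \frac{2 x^{3}}{3} + x^{2} + 2 x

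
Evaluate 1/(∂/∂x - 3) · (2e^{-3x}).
- \frac{e^{- 3 x}}{3}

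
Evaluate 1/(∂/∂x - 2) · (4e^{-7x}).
- \frac{4 e^{- 7 x}}{9}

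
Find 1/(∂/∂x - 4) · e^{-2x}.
- \frac{e^{- 2 x}}{6}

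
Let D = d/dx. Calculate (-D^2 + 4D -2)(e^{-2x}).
- 14 e^{- 2 x}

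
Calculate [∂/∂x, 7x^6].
42 x^{5}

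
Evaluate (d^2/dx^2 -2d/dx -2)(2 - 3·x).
6 x + 2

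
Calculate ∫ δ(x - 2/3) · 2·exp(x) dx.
2 e^{\frac{2}{3}}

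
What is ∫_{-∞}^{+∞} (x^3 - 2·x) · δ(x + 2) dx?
-4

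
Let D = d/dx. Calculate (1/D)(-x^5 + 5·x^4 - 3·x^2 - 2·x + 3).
- \frac{x^{6}}{6} + x^{5} - x^{3} - x^{2} + 3 x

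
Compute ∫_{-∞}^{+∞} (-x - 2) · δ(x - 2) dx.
-4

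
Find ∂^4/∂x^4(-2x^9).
- 6048 x^{5}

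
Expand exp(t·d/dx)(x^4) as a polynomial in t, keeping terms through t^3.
x \left(4 t^{3} + 6 t^{2} x + 4 t x^{2} + x^{3}\right)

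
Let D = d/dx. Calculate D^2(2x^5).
40 x^{3}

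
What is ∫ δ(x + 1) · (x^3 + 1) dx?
0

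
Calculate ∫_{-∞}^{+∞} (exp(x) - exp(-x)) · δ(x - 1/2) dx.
2 \sinh{\left(\frac{1}{2} \right)}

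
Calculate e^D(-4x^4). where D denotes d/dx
- 4 x^{4} - 16 x^{3} - 24 x^{2} - 16 x - 4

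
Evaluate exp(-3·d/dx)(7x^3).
7 x^{3} - 63 x^{2} + 189 x - 189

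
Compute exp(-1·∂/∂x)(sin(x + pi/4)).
\sin{\left(x - 1 + \frac{\pi}{4} \right)}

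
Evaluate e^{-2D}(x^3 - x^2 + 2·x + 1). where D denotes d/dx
x^{3} - 7 x^{2} + 18 x - 15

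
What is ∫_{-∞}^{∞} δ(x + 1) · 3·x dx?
-3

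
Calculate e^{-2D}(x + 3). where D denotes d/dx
x + 1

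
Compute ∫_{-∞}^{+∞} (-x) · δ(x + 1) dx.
1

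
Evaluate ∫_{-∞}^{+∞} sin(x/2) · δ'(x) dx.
- \frac{1}{2}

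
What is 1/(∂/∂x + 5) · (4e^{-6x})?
- 4 e^{- 6 x}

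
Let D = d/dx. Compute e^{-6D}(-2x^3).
- 2 x^{3} + 36 x^{2} - 216 x + 432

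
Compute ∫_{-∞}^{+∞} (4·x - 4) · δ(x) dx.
-4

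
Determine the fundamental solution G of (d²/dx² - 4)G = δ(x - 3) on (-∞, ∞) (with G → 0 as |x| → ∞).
-\frac{e^{-2|x - 3|}}{4}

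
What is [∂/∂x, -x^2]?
- 2 x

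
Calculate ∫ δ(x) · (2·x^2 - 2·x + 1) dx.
1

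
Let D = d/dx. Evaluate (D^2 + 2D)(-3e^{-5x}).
- 45 e^{- 5 x}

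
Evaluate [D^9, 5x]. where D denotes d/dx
45D^{8}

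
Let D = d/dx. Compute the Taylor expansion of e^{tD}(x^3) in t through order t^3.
t^{3} + 3 t^{2} x + 3 t x^{2} + x^{3}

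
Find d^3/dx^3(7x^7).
1470 x^{4}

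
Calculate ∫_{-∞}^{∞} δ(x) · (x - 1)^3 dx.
-1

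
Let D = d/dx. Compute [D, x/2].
\frac{1}{2}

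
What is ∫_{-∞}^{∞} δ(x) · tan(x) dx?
0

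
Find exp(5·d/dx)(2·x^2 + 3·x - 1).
2 x^{2} + 23 x + 64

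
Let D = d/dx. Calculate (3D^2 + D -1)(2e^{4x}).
102 e^{4 x}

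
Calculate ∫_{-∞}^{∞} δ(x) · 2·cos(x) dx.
2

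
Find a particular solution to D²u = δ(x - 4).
\frac{|x - 4|}{2}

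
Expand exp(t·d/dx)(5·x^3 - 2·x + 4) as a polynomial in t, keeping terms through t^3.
5 t^{3} + 15 t^{2} x + t \left(15 x^{2} - 2\right) + 5 x^{3} - 2 x + 4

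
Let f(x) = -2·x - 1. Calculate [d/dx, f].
-2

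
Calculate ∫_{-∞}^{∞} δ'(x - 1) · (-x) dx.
1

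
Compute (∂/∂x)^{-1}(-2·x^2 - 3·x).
- \frac{2 x^{3}}{3} - \frac{3 x^{2}}{2}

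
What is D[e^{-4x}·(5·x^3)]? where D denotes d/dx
x^{2} \left(15 - 20 x\right) e^{- 4 x}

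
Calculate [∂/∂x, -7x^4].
- 28 x^{3}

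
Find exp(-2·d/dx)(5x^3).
5 x^{3} - 30 x^{2} + 60 x - 40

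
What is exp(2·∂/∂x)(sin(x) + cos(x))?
\sqrt{2} \sin{\left(x + \frac{\pi}{4} + 2 \right)}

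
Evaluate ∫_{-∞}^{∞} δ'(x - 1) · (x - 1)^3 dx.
0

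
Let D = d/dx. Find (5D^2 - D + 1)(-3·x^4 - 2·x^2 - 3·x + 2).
- 3 x^{4} + 12 x^{3} - 182 x^{2} + x - 15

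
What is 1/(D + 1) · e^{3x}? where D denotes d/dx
\frac{e^{3 x}}{4}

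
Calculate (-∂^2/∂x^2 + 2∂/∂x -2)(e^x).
- e^{x}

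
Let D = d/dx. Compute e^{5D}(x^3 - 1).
x^{3} + 15 x^{2} + 75 x + 124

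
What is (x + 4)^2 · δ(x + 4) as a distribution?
0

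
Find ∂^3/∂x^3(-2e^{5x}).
- 250 e^{5 x}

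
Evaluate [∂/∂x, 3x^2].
6 x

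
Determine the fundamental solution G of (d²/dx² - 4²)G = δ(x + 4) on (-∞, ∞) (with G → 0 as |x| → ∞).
-\frac{e^{-4|x + 4|}}{8}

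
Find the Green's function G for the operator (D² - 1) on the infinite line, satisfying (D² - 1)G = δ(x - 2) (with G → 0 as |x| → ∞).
-\frac{e^{-|x - 2|}}{2}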